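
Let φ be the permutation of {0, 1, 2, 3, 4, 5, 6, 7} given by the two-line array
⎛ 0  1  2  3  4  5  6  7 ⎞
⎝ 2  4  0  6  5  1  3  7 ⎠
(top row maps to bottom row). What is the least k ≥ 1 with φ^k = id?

6

The disjoint-cycle form of φ has cycle lengths 3, 2, 2, 1.
Since disjoint cycles commute, ord(φ) = lcm(3, 2, 2) = 6.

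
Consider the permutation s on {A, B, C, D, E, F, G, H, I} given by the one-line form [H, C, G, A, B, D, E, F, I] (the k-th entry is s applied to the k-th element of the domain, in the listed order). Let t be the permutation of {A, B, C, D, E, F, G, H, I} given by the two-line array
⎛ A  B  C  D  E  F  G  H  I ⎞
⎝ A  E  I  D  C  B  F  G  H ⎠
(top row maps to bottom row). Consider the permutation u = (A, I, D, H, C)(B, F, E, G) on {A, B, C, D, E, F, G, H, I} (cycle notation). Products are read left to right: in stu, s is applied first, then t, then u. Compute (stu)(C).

E

(stu)(C) = u(t(s(C))). s(C) = G, then t(G) = F, then u(F) = E, so the result is E.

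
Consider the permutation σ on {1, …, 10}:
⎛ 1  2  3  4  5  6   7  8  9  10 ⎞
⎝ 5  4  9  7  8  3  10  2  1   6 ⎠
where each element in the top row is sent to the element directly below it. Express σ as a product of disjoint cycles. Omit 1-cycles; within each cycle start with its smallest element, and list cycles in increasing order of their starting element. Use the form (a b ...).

(1 5 8 2 4 7 10 6 3 9)

Iterating σ from 1 gives 1 → 5 → 8 → 2 → 4 → 7 → 10 → 6 → 3 → 9 → 1; that is the 10-cycle (1 5 8 2 4 7 10 6 3 9).
Repeating from the next unused element and collecting all non-trivial cycles gives (1 5 8 2 4 7 10 6 3 9).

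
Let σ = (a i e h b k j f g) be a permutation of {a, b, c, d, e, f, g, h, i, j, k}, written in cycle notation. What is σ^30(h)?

j

h lies in the 9-cycle (a i e h b k j f g).
Since the cycle has length 9, σ^30 acts on it the same as σ^3 (30 mod 9 = 3).
Advancing 3 steps from h: h → b → k → j.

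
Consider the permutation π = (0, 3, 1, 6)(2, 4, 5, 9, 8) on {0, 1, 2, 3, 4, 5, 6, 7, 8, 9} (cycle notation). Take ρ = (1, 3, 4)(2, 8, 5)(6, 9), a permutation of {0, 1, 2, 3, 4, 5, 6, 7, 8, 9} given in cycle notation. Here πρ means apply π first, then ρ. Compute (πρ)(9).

5

First apply π: π(9) = 8, then ρ(8) = 5. Thus (πρ)(9) = 5.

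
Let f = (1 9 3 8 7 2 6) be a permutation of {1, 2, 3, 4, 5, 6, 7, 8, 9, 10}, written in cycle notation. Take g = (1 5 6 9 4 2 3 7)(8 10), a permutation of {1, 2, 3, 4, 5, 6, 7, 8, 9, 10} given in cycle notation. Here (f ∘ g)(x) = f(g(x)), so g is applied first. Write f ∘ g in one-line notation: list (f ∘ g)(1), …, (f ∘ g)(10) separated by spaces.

(f ∘ g)(x) = f(g(x)). Computing each image: f(g(1)) = f(5) = 5, f(g(2)) = f(3) = 8, f(g(3)) = f(7) = 2, f(g(4)) = f(2) = 6, f(g(5)) = f(6) = 1, f(g(6)) = f(9) = 3, f(g(7)) = f(1) = 9, f(g(8)) = f(10) = 10, f(g(9)) = f(4) = 4, f(g(10)) = f(8) = 7.
Hence f ∘ g = [5 8 2 6 1 3 9 10 4 7].

5 8 2 6 1 3 9 10 4 7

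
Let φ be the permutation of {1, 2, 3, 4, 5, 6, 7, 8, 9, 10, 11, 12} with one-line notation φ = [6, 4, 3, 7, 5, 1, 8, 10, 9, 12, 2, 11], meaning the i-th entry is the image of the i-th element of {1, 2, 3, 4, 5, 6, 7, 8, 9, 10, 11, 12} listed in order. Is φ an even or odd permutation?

In disjoint-cycle form the cycle lengths are 7, 2, 1, 1, 1.
A cycle of length ℓ contributes ℓ−1 transpositions, so φ is a product of 6 + 1 = 7 transpositions — odd.

odd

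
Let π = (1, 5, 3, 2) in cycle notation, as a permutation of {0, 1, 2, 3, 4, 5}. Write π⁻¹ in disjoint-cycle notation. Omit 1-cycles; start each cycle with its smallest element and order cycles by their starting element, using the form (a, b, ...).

(1, 2, 3, 5)

If π sends a → b within a cycle, π⁻¹ sends b → a; equivalently, reverse each cycle.
Reversing each cycle of π and rotating so the smallest element leads gives (1, 2, 3, 5).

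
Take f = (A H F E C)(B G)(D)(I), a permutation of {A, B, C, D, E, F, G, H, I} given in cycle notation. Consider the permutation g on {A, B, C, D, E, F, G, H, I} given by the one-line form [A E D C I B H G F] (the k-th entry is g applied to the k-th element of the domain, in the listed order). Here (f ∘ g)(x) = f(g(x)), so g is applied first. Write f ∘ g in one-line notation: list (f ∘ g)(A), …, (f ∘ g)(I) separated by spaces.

H C D A I G F B E

For each element, apply g then f: A → A → H; B → E → C; C → D → D; D → C → A; E → I → I; F → B → G; G → H → F; H → G → B; I → F → E.
So f ∘ g in one-line form is H C D A I G F B E.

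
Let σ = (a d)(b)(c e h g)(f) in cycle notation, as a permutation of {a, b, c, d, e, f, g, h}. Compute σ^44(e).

e

e lies in the 4-cycle (c e h g).
Since the cycle has length 4, σ^44 acts on it the same as σ^0 (44 mod 4 = 0).
So σ^44(e) = e.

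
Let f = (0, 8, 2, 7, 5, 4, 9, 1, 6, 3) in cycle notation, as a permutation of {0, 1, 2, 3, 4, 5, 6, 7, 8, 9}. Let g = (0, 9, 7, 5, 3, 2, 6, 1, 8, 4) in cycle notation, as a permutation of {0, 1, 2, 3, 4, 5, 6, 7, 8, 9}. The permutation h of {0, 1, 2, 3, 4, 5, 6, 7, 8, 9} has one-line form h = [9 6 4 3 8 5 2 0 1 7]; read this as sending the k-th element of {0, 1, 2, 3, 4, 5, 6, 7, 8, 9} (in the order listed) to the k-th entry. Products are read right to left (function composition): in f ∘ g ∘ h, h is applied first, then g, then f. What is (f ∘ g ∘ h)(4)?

9

Apply the permutations in order: h(4) = 8, then g(8) = 4, then f(4) = 9. So (f ∘ g ∘ h)(4) = 9.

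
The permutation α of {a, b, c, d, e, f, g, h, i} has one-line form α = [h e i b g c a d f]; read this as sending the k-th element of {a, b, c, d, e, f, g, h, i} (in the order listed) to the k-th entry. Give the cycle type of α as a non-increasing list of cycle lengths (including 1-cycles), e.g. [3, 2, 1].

The disjoint cycles are (a h d b e g)(c i f), with lengths 6, 3 in non-increasing order.

[6, 3]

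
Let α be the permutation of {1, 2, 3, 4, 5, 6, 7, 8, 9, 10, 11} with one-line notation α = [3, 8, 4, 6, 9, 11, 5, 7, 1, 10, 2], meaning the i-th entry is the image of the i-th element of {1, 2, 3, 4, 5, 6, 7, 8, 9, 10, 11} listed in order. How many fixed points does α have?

1

The fixed points (elements with α(x) = x) are {10}, so there is 1.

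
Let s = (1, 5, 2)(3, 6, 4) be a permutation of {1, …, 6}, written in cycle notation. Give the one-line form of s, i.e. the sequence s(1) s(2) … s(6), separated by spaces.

Reading each image from the cycles: 1↦5, 2↦1, 3↦6, 4↦3, 5↦2, 6↦4.
Listing these in domain order gives 5 1 6 3 2 4.

5 1 6 3 2 4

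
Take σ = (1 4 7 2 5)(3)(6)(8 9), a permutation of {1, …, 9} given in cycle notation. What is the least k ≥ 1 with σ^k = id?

The cycle type of σ is (5, 2, 1, 1).
The order of σ is the least common multiple of its cycle lengths: lcm(5, 2) = 10.

10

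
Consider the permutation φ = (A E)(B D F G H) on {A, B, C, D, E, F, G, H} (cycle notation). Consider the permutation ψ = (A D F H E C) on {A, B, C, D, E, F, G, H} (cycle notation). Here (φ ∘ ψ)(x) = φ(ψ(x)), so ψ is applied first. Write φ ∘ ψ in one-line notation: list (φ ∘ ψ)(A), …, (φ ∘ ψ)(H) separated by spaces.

F D E G C B H A

Chase each element through ψ then φ: A → D → F; B → B → D; C → A → E; D → F → G; E → C → C; F → H → B; G → G → H; H → E → A.
So φ ∘ ψ in one-line form is F D E G C B H A.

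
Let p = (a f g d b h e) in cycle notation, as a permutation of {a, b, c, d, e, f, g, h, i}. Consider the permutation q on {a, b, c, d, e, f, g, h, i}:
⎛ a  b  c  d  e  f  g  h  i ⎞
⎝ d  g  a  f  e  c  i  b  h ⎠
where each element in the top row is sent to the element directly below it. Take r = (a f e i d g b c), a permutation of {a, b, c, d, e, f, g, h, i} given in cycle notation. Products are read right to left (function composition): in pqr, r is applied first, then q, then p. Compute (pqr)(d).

Apply the permutations in order: r(d) = g, then q(g) = i, then p(i) = i. So (pqr)(d) = i.

i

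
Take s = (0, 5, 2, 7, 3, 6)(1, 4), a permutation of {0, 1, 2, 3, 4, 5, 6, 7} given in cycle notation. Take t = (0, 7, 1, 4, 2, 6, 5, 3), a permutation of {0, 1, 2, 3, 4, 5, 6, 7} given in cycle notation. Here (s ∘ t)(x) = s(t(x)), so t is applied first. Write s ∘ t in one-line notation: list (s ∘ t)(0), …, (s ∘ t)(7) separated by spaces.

3 1 0 5 7 6 2 4

(s ∘ t)(x) = s(t(x)). Computing each image: s(t(0)) = s(7) = 3, s(t(1)) = s(4) = 1, s(t(2)) = s(6) = 0, s(t(3)) = s(0) = 5, s(t(4)) = s(2) = 7, s(t(5)) = s(3) = 6, s(t(6)) = s(5) = 2, s(t(7)) = s(1) = 4.
Hence s ∘ t = [3 1 0 5 7 6 2 4].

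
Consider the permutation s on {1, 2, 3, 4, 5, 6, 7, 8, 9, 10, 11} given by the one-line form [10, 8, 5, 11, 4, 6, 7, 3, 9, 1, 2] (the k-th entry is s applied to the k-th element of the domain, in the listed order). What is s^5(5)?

Tracing 5 → 4 → … returns to 5 after 6 steps, so 5 lies in a 6-cycle (2, 8, 3, 5, 4, 11).
Advancing 5 steps from 5: 5 → 4 → 11 → 2 → 8 → 3.

3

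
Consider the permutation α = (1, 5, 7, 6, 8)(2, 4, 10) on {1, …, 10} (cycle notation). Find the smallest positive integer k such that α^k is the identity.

The disjoint cycles have lengths 5, 3, 1, 1.
The order is lcm(5, 3) = 15.

15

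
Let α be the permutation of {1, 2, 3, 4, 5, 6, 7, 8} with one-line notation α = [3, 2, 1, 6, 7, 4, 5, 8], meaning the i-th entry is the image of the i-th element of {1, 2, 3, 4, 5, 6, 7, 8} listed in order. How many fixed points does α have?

2

The fixed points (elements with α(x) = x) are {2, 8}, so there are 2.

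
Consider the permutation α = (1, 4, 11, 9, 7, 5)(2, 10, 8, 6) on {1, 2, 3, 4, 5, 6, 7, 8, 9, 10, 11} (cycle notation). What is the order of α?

The cycle type of α is (6, 4, 1).
The order is lcm(6, 4) = 12.

12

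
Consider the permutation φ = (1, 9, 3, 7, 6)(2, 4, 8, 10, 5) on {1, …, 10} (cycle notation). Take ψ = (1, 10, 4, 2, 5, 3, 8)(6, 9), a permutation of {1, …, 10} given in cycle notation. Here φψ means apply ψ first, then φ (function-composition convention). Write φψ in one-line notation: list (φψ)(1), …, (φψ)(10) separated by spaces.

For each element, apply ψ then φ: 1 → 10 → 5; 2 → 5 → 2; 3 → 8 → 10; 4 → 2 → 4; 5 → 3 → 7; 6 → 9 → 3; 7 → 7 → 6; 8 → 1 → 9; 9 → 6 → 1; 10 → 4 → 8.
So φψ in one-line form is 5 2 10 4 7 3 6 9 1 8.

5 2 10 4 7 3 6 9 1 8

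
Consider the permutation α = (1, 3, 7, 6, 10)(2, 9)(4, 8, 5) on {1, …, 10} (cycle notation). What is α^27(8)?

8

8 lies in the 3-cycle (4, 8, 5).
Powers repeat with period 3 on this cycle, and 27 mod 3 = 0, so α^27(8) = α^0(8).
So α^27(8) = 8.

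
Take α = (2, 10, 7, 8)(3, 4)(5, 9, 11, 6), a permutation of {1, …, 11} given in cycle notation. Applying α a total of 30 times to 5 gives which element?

5 lies in the 4-cycle (5, 9, 11, 6).
Powers repeat with period 4 on this cycle, and 30 mod 4 = 2, so α^30(5) = α^2(5).
Stepping 2 places around the cycle: 5 → 9 → 11.

11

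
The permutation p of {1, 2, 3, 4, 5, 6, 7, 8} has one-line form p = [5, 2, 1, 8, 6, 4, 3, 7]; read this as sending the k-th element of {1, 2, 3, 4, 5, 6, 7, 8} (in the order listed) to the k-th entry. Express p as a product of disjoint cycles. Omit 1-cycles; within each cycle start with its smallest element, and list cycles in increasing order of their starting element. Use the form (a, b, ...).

(1, 5, 6, 4, 8, 7, 3)

Iterating p from 1 gives 1 → 5 → 6 → 4 → 8 → 7 → 3 → 1; that is the 7-cycle (1, 5, 6, 4, 8, 7, 3).
Continuing from each remaining unvisited element yields (1, 5, 6, 4, 8, 7, 3).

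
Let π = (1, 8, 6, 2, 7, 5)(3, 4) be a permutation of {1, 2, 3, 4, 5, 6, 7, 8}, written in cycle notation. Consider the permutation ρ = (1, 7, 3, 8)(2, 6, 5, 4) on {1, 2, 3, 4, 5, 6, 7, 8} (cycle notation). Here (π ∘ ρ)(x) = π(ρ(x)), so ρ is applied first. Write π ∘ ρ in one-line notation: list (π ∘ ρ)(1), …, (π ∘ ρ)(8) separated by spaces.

(π ∘ ρ)(x) = π(ρ(x)). Computing each image: π(ρ(1)) = π(7) = 5, π(ρ(2)) = π(6) = 2, π(ρ(3)) = π(8) = 6, π(ρ(4)) = π(2) = 7, π(ρ(5)) = π(4) = 3, π(ρ(6)) = π(5) = 1, π(ρ(7)) = π(3) = 4, π(ρ(8)) = π(1) = 8.
Hence π ∘ ρ = [5 2 6 7 3 1 4 8].

5 2 6 7 3 1 4 8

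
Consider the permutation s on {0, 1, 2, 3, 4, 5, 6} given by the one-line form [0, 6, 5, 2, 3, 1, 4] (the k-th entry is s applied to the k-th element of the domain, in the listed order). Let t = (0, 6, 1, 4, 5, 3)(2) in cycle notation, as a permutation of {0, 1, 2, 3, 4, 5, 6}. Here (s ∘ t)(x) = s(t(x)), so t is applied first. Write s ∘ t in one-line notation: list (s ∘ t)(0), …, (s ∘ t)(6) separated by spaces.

4 3 5 0 1 2 6

Chase each element through t then s: 0 → 6 → 4; 1 → 4 → 3; 2 → 2 → 5; 3 → 0 → 0; 4 → 5 → 1; 5 → 3 → 2; 6 → 1 → 6.
So s ∘ t in one-line form is 4 3 5 0 1 2 6.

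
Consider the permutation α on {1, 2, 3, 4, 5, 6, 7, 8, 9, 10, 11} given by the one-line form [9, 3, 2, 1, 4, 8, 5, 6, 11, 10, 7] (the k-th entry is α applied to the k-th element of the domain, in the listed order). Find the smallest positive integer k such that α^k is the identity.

6

Writing α as disjoint cycles, the cycle lengths are 6, 2, 2, 1.
The order is lcm(6, 2, 2) = 6.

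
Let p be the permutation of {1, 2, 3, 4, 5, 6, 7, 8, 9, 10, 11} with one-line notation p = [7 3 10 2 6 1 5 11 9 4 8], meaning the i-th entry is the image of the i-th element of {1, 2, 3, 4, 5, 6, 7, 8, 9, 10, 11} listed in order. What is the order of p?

Writing p as disjoint cycles, the cycle lengths are 4, 4, 2, 1.
Since disjoint cycles commute, ord(p) = lcm(4, 4, 2) = 4.

4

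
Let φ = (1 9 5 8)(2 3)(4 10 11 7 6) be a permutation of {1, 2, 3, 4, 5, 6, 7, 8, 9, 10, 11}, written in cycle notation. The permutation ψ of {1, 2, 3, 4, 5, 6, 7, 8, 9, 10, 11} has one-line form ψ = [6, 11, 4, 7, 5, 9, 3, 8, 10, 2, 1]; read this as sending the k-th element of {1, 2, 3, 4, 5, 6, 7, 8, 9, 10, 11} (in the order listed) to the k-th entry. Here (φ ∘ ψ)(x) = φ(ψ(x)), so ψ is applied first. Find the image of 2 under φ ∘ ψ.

ψ(2) = 11, then φ(11) = 7; composing gives (φ ∘ ψ)(2) = 7.

7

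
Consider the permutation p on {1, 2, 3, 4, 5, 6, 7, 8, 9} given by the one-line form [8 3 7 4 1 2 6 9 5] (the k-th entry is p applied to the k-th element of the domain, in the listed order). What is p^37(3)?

Tracing 3 → 7 → … returns to 3 after 4 steps, so 3 lies in a 4-cycle (2 3 7 6).
Powers repeat with period 4 on this cycle, and 37 mod 4 = 1, so p^37(3) = p^1(3).
Advancing 1 step from 3: 3 → 7.

7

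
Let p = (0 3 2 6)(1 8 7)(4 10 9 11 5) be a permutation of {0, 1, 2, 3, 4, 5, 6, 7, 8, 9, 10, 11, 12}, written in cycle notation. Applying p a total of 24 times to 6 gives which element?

6 lies in the 4-cycle (0 3 2 6).
On a 4-cycle, p^4 is the identity, so p^24 = p^0 there (24 ≡ 0 mod 4).
So p^24(6) = 6.

6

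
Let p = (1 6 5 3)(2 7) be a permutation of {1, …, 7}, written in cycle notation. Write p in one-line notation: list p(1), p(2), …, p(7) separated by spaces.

Each element maps to the next entry in its cycle (wrapping to the front): 1↦6, 2↦7, 3↦1, 4↦4, 5↦3, 6↦5, 7↦2.
Listing these in domain order gives 6 7 1 4 3 5 2.

6 7 1 4 3 5 2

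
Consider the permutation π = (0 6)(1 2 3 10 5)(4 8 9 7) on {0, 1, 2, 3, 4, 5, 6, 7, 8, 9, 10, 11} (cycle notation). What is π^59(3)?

2

3 lies in the 5-cycle (1 2 3 10 5).
On a 5-cycle, π^5 is the identity, so π^59 = π^4 there (59 ≡ 4 mod 5).
Advancing 4 steps from 3: 3 → 10 → 5 → 1 → 2.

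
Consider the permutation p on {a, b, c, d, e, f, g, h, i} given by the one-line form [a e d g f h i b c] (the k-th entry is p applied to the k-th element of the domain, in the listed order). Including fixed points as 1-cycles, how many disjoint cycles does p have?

3

The cycle decomposition is (a)(b e f h)(c d g i), which has 3 cycles (counting 1-cycles).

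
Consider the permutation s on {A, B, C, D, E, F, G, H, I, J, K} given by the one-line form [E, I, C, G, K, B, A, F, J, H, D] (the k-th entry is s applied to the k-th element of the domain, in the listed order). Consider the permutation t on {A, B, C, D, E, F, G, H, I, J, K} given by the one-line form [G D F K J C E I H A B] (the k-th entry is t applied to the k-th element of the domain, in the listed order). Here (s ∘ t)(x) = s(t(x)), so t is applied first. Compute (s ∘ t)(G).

K

First apply t: t(G) = E, then s(E) = K. Thus (s ∘ t)(G) = K.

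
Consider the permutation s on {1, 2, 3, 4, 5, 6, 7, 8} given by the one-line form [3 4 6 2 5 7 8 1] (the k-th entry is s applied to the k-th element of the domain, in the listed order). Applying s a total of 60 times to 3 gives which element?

Tracing 3 → 6 → … returns to 3 after 5 steps, so 3 lies in a 5-cycle (1, 3, 6, 7, 8).
Since the cycle has length 5, s^60 acts on it the same as s^0 (60 mod 5 = 0).
So s^60(3) = 3.

3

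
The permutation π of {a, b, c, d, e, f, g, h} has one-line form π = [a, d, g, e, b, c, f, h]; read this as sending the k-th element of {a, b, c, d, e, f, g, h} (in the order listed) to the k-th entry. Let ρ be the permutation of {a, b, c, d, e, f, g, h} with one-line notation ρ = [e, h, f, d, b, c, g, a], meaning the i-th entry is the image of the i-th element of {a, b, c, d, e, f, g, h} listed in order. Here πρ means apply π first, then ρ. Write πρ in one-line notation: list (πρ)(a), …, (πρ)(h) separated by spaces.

(πρ)(x) = ρ(π(x)). Computing each image: ρ(π(a)) = ρ(a) = e, ρ(π(b)) = ρ(d) = d, ρ(π(c)) = ρ(g) = g, ρ(π(d)) = ρ(e) = b, ρ(π(e)) = ρ(b) = h, ρ(π(f)) = ρ(c) = f, ρ(π(g)) = ρ(f) = c, ρ(π(h)) = ρ(h) = a.
Hence πρ = [e d g b h f c a].

e d g b h f c a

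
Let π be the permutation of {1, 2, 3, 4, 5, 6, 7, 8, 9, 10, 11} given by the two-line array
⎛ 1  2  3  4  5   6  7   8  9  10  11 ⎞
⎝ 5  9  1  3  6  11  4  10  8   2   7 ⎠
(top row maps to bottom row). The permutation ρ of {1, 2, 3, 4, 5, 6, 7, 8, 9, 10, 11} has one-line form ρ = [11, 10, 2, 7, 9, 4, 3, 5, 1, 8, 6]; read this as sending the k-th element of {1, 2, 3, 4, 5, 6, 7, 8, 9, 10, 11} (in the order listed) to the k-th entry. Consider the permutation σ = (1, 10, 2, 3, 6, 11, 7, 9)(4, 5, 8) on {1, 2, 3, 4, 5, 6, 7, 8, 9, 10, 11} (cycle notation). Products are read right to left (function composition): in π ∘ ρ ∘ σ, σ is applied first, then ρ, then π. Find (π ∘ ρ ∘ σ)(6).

11

Chase 6: σ(6) = 11; ρ(11) = 6; π(6) = 11. Hence (π ∘ ρ ∘ σ)(6) = 11.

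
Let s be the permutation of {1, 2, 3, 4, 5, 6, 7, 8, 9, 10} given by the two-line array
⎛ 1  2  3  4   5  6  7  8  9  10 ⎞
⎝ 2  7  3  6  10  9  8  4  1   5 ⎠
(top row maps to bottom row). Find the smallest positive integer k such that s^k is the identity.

The disjoint-cycle form of s has cycle lengths 7, 2, 1.
The order of s is the least common multiple of its cycle lengths: lcm(7, 2) = 14.

14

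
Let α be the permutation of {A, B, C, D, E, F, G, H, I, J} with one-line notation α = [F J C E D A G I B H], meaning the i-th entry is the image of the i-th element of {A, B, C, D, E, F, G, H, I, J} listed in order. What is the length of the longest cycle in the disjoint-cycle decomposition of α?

4

Decomposing into disjoint cycles gives (A, F)(B, J, H, I)(D, E); the longest has length 4.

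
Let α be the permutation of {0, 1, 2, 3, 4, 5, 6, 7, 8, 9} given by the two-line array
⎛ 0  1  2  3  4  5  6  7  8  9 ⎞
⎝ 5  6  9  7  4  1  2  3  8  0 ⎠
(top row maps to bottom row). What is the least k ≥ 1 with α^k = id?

Decomposing into disjoint cycles gives cycle lengths 6, 2, 1, 1.
The order of α is the least common multiple of its cycle lengths: lcm(6, 2) = 6.

6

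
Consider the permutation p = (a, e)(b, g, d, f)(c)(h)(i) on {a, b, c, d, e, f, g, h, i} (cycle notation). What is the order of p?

The disjoint cycles have lengths 4, 2, 1, 1, 1.
The order of p is the least common multiple of its cycle lengths: lcm(4, 2) = 4.

4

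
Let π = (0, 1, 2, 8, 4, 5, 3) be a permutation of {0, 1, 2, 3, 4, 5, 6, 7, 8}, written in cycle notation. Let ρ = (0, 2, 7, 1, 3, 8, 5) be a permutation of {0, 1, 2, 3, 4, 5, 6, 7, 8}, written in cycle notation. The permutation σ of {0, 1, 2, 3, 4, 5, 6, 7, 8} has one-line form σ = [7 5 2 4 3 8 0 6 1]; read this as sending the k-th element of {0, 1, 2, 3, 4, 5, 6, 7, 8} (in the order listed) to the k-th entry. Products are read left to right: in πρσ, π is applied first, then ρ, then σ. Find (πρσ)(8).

(πρσ)(8) = σ(ρ(π(8))). π(8) = 4, then ρ(4) = 4, then σ(4) = 3, so the result is 3.

3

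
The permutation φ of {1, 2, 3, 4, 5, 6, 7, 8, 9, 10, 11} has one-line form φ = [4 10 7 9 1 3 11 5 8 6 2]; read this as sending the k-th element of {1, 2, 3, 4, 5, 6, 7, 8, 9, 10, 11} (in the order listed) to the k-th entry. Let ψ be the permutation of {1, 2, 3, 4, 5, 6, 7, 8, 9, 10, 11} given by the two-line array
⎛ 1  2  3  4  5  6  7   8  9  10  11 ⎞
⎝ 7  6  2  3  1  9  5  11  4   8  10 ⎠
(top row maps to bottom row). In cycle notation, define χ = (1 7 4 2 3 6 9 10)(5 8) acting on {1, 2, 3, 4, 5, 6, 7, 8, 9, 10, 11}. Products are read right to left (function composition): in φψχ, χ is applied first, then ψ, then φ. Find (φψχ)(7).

Chase 7: χ(7) = 4; ψ(4) = 3; φ(3) = 7. Hence (φψχ)(7) = 7.

7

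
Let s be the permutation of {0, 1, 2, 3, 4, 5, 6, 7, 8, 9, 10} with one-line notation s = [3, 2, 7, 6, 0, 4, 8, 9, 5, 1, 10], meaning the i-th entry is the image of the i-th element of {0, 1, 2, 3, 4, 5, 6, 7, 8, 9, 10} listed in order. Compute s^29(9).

Tracing 9 → 1 → … returns to 9 after 4 steps, so 9 lies in a 4-cycle (1, 2, 7, 9).
Since the cycle has length 4, s^29 acts on it the same as s^1 (29 mod 4 = 1).
Advancing 1 step from 9: 9 → 1.

1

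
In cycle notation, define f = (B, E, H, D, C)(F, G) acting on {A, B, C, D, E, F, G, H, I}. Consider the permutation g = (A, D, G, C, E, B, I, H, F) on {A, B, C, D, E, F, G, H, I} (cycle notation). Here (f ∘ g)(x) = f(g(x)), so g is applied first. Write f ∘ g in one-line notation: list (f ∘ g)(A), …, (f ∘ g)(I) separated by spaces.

(f ∘ g)(x) = f(g(x)). Computing each image: f(g(A)) = f(D) = C, f(g(B)) = f(I) = I, f(g(C)) = f(E) = H, f(g(D)) = f(G) = F, f(g(E)) = f(B) = E, f(g(F)) = f(A) = A, f(g(G)) = f(C) = B, f(g(H)) = f(F) = G, f(g(I)) = f(H) = D.
Hence f ∘ g = [C I H F E A B G D].

C I H F E A B G D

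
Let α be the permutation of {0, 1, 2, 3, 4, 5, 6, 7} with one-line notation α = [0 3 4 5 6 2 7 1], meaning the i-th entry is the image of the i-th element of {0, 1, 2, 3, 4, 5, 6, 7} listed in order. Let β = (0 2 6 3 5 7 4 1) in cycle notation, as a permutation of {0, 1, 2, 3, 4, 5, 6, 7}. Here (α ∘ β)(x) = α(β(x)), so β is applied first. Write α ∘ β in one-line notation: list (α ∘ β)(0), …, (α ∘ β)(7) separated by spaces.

4 0 7 2 3 1 5 6

(α ∘ β)(x) = α(β(x)). Computing each image: α(β(0)) = α(2) = 4, α(β(1)) = α(0) = 0, α(β(2)) = α(6) = 7, α(β(3)) = α(5) = 2, α(β(4)) = α(1) = 3, α(β(5)) = α(7) = 1, α(β(6)) = α(3) = 5, α(β(7)) = α(4) = 6.
Hence α ∘ β = [4 0 7 2 3 1 5 6].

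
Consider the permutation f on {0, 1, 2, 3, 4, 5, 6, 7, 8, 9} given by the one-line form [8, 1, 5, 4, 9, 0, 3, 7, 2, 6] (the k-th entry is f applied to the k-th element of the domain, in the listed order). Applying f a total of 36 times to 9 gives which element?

9

Tracing 9 → 6 → … returns to 9 after 4 steps, so 9 lies in a 4-cycle (3, 4, 9, 6).
Since the cycle has length 4, f^36 acts on it the same as f^0 (36 mod 4 = 0).
So f^36(9) = 9.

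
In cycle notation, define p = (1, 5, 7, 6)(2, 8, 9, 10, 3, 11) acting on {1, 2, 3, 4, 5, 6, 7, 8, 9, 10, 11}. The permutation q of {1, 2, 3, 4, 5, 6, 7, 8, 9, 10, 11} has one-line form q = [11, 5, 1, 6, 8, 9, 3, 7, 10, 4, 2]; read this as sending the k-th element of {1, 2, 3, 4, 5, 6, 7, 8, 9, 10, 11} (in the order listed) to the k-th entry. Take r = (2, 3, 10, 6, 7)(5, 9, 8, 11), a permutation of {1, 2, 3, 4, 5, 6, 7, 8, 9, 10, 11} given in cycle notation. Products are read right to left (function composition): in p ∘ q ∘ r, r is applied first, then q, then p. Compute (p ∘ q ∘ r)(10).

10

Chase 10: r(10) = 6; q(6) = 9; p(9) = 10. Hence (p ∘ q ∘ r)(10) = 10.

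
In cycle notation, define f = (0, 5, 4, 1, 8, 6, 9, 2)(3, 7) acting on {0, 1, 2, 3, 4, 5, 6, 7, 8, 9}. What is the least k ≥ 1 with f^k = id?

The cycle type of f is (8, 2).
Since disjoint cycles commute, ord(f) = lcm(8, 2) = 8.

8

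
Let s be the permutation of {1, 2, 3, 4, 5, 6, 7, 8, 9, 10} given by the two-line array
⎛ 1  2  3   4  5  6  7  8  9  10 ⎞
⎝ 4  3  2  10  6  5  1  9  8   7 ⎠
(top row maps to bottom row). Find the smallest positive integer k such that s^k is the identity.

4

Decomposing into disjoint cycles gives cycle lengths 4, 2, 2, 2.
The order is lcm(4, 2, 2, 2) = 4.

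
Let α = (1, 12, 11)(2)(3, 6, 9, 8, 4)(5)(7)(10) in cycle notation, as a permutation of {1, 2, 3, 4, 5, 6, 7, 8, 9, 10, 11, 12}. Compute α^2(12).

12 lies in the 3-cycle (1, 12, 11).
Advancing 2 steps from 12: 12 → 11 → 1.

1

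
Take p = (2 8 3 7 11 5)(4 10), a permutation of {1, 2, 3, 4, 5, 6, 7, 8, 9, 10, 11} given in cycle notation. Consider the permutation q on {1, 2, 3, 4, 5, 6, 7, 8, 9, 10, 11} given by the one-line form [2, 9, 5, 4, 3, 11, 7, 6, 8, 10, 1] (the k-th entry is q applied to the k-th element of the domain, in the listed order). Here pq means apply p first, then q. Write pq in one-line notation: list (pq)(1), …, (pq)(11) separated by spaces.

(pq)(x) = q(p(x)). Computing each image: q(p(1)) = q(1) = 2, q(p(2)) = q(8) = 6, q(p(3)) = q(7) = 7, q(p(4)) = q(10) = 10, q(p(5)) = q(2) = 9, q(p(6)) = q(6) = 11, q(p(7)) = q(11) = 1, q(p(8)) = q(3) = 5, q(p(9)) = q(9) = 8, q(p(10)) = q(4) = 4, q(p(11)) = q(5) = 3.
Hence pq = [2 6 7 10 9 11 1 5 8 4 3].

2 6 7 10 9 11 1 5 8 4 3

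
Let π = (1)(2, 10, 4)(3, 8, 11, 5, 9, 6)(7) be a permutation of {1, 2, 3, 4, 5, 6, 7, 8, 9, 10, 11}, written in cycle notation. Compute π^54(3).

3 lies in the 6-cycle (3, 8, 11, 5, 9, 6).
On a 6-cycle, π^6 is the identity, so π^54 = π^0 there (54 ≡ 0 mod 6).
So π^54(3) = 3.

3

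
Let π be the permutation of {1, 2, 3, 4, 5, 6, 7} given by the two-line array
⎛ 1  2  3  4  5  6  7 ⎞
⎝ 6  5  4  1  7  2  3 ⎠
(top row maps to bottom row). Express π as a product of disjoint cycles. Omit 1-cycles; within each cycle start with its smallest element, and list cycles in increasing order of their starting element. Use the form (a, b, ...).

(1, 6, 2, 5, 7, 3, 4)

Start at 1 and follow images: 1 → 6 → 2 → 5 → 7 → 3 → 4 → 1, giving the cycle (1, 6, 2, 5, 7, 3, 4).
Repeating from the next unused element and collecting all non-trivial cycles gives (1, 6, 2, 5, 7, 3, 4).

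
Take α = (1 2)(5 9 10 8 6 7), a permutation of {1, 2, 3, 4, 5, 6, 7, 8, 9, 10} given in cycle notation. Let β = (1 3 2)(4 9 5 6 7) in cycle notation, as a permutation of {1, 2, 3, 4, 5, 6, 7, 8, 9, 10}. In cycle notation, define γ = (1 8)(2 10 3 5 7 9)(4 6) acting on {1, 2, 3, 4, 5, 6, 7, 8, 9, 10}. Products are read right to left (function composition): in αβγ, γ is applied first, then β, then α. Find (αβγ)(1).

Apply the permutations in order: γ(1) = 8, then β(8) = 8, then α(8) = 6. So (αβγ)(1) = 6.

6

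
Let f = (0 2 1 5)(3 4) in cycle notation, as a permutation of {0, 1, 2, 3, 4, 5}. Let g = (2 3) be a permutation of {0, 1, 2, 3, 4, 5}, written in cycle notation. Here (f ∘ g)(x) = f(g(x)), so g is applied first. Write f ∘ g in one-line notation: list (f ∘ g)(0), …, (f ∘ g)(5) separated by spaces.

(f ∘ g)(x) = f(g(x)). Computing each image: f(g(0)) = f(0) = 2, f(g(1)) = f(1) = 5, f(g(2)) = f(3) = 4, f(g(3)) = f(2) = 1, f(g(4)) = f(4) = 3, f(g(5)) = f(5) = 0.
Hence f ∘ g = [2 5 4 1 3 0].

2 5 4 1 3 0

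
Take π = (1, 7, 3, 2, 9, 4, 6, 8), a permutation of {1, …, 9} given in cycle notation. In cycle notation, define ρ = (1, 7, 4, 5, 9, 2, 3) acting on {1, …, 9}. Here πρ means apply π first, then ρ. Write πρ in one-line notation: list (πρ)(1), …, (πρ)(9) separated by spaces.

4 2 3 6 9 8 1 7 5

For each element, apply π then ρ: 1 → 7 → 4; 2 → 9 → 2; 3 → 2 → 3; 4 → 6 → 6; 5 → 5 → 9; 6 → 8 → 8; 7 → 3 → 1; 8 → 1 → 7; 9 → 4 → 5.
Collecting the images, πρ = [4 2 3 6 9 8 1 7 5].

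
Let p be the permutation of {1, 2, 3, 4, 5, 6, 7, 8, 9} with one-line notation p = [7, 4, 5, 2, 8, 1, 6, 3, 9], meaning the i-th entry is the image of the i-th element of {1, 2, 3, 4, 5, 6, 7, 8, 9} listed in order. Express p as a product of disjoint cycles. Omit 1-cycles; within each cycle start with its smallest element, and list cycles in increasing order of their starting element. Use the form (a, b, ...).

Start at 1 and follow images: 1 → 7 → 6 → 1, giving the cycle (1, 7, 6).
Continuing from each remaining unvisited element yields (1, 7, 6)(2, 4)(3, 5, 8).

(1, 7, 6)(2, 4)(3, 5, 8)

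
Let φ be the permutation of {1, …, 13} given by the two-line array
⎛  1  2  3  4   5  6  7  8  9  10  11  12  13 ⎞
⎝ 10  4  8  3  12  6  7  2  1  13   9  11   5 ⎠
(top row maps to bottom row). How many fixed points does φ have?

2

The fixed points (elements with φ(x) = x) are {6, 7}, so there are 2.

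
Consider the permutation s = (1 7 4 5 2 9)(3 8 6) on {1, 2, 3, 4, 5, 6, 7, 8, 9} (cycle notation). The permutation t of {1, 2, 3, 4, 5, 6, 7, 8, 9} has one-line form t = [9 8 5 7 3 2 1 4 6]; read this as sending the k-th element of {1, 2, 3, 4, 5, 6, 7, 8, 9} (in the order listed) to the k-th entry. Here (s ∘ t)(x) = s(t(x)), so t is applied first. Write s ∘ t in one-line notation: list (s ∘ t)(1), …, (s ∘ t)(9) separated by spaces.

(s ∘ t)(x) = s(t(x)). Computing each image: s(t(1)) = s(9) = 1, s(t(2)) = s(8) = 6, s(t(3)) = s(5) = 2, s(t(4)) = s(7) = 4, s(t(5)) = s(3) = 8, s(t(6)) = s(2) = 9, s(t(7)) = s(1) = 7, s(t(8)) = s(4) = 5, s(t(9)) = s(6) = 3.
Hence s ∘ t = [1 6 2 4 8 9 7 5 3].

1 6 2 4 8 9 7 5 3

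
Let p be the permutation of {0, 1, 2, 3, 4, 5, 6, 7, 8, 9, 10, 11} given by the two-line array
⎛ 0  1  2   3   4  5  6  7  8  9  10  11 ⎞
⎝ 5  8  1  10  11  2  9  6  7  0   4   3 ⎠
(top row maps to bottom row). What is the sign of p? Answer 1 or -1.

1

In disjoint-cycle form the cycle lengths are 8, 4.
A cycle is odd iff its length is even; p has 2 even-length cycles, so sgn(p) = (−1)^2 and p is even.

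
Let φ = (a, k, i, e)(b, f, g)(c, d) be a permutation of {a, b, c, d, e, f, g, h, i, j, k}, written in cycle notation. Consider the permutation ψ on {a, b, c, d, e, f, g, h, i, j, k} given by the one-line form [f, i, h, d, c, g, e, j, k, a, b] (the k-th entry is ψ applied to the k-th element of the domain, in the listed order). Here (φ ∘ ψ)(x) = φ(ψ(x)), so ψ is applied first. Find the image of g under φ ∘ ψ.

First apply ψ: ψ(g) = e, then φ(e) = a. Thus (φ ∘ ψ)(g) = a.

a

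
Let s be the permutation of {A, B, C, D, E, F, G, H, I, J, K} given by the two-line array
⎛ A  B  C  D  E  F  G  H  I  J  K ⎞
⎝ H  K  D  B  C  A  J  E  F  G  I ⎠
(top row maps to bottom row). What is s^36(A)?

A

Tracing A → H → … returns to A after 9 steps, so A lies in a 9-cycle (A, H, E, C, D, B, K, I, F).
On a 9-cycle, s^9 is the identity, so s^36 = s^0 there (36 ≡ 0 mod 9).
So s^36(A) = A.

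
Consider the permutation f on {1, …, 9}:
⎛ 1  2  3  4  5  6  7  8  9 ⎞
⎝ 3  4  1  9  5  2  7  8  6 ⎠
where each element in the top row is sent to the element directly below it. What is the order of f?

4

The disjoint-cycle form of f has cycle lengths 4, 2, 1, 1, 1.
The order of f is the least common multiple of its cycle lengths: lcm(4, 2) = 4.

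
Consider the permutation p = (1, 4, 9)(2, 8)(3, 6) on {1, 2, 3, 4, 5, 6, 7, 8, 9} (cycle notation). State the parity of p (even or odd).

The cycle lengths are 3, 2, 2, 1, 1.
A cycle is odd iff its length is even; p has 2 even-length cycles, so sgn(p) = (−1)^2 and p is even.

even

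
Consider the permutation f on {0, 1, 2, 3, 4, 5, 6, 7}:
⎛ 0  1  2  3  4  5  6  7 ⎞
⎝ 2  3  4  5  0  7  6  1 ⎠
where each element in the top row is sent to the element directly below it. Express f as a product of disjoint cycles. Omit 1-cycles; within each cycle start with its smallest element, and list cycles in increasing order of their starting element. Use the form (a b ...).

Iterating f from 0 gives 0 → 2 → 4 → 0; that is the 3-cycle (0 2 4).
Repeating from the next unused element and collecting all non-trivial cycles gives (0 2 4)(1 3 5 7).

(0 2 4)(1 3 5 7)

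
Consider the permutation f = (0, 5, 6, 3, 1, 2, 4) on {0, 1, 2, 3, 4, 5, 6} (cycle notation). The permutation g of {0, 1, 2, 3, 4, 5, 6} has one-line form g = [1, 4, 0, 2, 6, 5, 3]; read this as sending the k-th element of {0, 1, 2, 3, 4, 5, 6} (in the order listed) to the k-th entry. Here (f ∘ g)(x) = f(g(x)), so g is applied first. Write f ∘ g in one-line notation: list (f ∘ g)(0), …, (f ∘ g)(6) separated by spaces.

For each element, apply g then f: 0 → 1 → 2; 1 → 4 → 0; 2 → 0 → 5; 3 → 2 → 4; 4 → 6 → 3; 5 → 5 → 6; 6 → 3 → 1.
So f ∘ g in one-line form is 2 0 5 4 3 6 1.

2 0 5 4 3 6 1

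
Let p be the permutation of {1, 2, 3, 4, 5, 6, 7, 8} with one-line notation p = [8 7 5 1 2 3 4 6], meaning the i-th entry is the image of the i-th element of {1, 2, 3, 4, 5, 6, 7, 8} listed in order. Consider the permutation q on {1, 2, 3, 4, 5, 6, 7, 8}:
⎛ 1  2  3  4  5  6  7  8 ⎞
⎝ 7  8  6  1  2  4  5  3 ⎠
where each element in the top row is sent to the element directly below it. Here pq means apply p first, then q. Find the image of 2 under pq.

(pq)(2) = q(p(2)). p(2) = 7, then q(7) = 5. So (pq)(2) = 5.

5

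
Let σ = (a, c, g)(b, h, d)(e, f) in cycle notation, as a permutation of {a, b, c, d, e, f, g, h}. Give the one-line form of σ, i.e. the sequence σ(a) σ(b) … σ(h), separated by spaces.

c h g b f e a d

Reading each image from the cycles: a→c, b→h, c→g, d→b, e→f, f→e, g→a, h→d.
So the one-line form is c h g b f e a d.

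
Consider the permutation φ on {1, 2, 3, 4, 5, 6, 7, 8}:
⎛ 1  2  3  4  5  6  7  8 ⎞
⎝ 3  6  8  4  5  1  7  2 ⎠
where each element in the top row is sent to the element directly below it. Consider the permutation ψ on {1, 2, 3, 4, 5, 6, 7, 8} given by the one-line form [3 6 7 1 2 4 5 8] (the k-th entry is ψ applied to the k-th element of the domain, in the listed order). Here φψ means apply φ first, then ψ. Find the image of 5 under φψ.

(φψ)(5) = ψ(φ(5)). φ(5) = 5, then ψ(5) = 2. So (φψ)(5) = 2.

2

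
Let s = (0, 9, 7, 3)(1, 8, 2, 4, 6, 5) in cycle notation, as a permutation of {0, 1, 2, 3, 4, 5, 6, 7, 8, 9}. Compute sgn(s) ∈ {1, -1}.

The cycle lengths are 6, 4.
A cycle is odd iff its length is even; s has 2 even-length cycles, so sgn(s) = (−1)^2 and s is even.

1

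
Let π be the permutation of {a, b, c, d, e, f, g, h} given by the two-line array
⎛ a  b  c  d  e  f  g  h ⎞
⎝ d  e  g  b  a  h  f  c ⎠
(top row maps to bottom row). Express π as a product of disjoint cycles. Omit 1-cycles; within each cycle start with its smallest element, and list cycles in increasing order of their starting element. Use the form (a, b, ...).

(a, d, b, e)(c, g, f, h)

From a: a → d → b → e → a, closing the cycle (a, d, b, e).
Continuing from each remaining unvisited element yields (a, d, b, e)(c, g, f, h).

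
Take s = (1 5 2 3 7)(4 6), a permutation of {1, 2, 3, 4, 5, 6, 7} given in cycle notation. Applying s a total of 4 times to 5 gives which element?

5 lies in the 5-cycle (1 5 2 3 7).
Stepping 4 places around the cycle: 5 → 2 → 3 → 7 → 1.

1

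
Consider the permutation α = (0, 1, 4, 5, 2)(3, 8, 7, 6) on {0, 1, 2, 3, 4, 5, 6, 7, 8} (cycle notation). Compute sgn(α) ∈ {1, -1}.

The cycle lengths are 5, 4.
A cycle is odd iff its length is even; α has 1 even-length cycle, so sgn(α) = (−1)^1 and α is odd.

-1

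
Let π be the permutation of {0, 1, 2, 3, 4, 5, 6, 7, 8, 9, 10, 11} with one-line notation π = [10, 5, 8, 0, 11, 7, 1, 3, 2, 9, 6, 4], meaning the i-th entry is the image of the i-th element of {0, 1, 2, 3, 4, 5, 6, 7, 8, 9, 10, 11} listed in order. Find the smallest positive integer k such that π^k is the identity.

14

Decomposing into disjoint cycles gives cycle lengths 7, 2, 2, 1.
The order is lcm(7, 2, 2) = 14.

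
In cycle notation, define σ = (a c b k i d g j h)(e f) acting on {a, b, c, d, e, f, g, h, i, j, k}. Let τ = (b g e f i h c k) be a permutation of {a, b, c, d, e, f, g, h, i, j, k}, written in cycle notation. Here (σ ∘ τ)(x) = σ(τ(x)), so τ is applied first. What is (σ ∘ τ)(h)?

b

(σ ∘ τ)(h) = σ(τ(h)). τ(h) = c, then σ(c) = b. So (σ ∘ τ)(h) = b.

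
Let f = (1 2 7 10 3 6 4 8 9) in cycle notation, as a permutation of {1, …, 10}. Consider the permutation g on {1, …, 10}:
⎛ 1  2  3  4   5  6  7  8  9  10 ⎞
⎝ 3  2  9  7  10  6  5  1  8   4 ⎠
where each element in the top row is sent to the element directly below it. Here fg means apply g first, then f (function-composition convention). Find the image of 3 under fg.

g(3) = 9, then f(9) = 1; composing gives (fg)(3) = 1.

1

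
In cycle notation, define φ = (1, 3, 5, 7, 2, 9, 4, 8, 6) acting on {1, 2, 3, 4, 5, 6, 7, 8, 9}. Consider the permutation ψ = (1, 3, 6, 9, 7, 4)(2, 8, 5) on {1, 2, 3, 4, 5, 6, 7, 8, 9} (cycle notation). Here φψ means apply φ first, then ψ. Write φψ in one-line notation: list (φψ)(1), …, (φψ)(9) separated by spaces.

6 7 2 5 4 3 8 9 1

Chase each element through φ then ψ: 1 → 3 → 6; 2 → 9 → 7; 3 → 5 → 2; 4 → 8 → 5; 5 → 7 → 4; 6 → 1 → 3; 7 → 2 → 8; 8 → 6 → 9; 9 → 4 → 1.
Collecting the images, φψ = [6 7 2 5 4 3 8 9 1].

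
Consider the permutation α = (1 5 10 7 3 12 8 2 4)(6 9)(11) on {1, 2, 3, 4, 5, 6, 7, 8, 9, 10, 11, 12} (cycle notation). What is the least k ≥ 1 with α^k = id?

The cycle type of α is (9, 2, 1).
The order of α is the least common multiple of its cycle lengths: lcm(9, 2) = 18.

18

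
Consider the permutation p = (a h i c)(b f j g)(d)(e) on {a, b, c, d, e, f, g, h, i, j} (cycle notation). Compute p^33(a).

a lies in the 4-cycle (a h i c).
Since the cycle has length 4, p^33 acts on it the same as p^1 (33 mod 4 = 1).
Advancing 1 step from a: a → h.

h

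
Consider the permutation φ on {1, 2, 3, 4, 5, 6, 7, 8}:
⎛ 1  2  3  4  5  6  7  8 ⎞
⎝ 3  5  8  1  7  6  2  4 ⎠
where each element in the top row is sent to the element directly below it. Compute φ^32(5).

Tracing 5 → 7 → … returns to 5 after 3 steps, so 5 lies in a 3-cycle (2 5 7).
Powers repeat with period 3 on this cycle, and 32 mod 3 = 2, so φ^32(5) = φ^2(5).
Advancing 2 steps from 5: 5 → 7 → 2.

2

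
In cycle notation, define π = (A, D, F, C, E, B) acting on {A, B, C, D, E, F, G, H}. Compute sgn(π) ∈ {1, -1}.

-1

The cycle lengths are 6, 1, 1.
A cycle is odd iff its length is even; π has 1 even-length cycle, so sgn(π) = (−1)^1 and π is odd.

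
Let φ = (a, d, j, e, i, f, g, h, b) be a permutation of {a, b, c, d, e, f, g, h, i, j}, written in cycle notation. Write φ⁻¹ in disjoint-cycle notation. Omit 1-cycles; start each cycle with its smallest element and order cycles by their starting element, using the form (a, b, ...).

If φ sends a → b within a cycle, φ⁻¹ sends b → a; equivalently, reverse each cycle.
After reversing and putting each cycle's least element first, φ⁻¹ = (a, b, h, g, f, i, e, j, d).

(a, b, h, g, f, i, e, j, d)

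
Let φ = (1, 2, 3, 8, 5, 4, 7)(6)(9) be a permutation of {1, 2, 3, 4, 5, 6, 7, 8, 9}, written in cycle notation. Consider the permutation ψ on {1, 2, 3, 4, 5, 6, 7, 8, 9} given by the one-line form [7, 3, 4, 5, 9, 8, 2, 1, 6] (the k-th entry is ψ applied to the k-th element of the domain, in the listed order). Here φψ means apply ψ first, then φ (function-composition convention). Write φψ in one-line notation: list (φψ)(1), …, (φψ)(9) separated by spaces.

1 8 7 4 9 5 3 2 6

(φψ)(x) = φ(ψ(x)). Computing each image: φ(ψ(1)) = φ(7) = 1, φ(ψ(2)) = φ(3) = 8, φ(ψ(3)) = φ(4) = 7, φ(ψ(4)) = φ(5) = 4, φ(ψ(5)) = φ(9) = 9, φ(ψ(6)) = φ(8) = 5, φ(ψ(7)) = φ(2) = 3, φ(ψ(8)) = φ(1) = 2, φ(ψ(9)) = φ(6) = 6.
Hence φψ = [1 8 7 4 9 5 3 2 6].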